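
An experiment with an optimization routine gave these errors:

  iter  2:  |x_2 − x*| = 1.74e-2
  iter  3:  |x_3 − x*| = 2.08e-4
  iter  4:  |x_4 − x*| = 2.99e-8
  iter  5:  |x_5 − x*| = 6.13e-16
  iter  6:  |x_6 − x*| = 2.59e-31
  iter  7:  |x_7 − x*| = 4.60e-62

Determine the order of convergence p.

2

Consecutive ratios: |x_7 − x*|/|x_6 − x*| = 4.60e-62/2.59e-31 = 1.77606e-31, |x_6 − x*|/|x_5 − x*| = 2.59e-31/6.13e-16 = 4.22512e-16.
p ≈ ln(1.77606e-31)/ln(4.22512e-16) = -70.8057/-35.4003 ≈ 2.00.
So the convergence is quadratic (order 2).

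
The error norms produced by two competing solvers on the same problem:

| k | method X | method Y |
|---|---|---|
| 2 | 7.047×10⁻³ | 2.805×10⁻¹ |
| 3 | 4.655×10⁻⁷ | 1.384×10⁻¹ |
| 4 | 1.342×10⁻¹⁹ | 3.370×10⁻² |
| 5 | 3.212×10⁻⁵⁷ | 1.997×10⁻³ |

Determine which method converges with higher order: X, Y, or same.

Method X: p ≈ ln(3.212×10⁻⁵⁷/1.342×10⁻¹⁹)/ln(1.342×10⁻¹⁹/4.655×10⁻⁷) ≈ 3.00.
Method Y: p ≈ ln(1.997×10⁻³/3.370×10⁻²)/ln(3.370×10⁻²/1.384×10⁻¹) ≈ 2.00.
Method X has the higher order (≈3.0 vs ≈2.0).

X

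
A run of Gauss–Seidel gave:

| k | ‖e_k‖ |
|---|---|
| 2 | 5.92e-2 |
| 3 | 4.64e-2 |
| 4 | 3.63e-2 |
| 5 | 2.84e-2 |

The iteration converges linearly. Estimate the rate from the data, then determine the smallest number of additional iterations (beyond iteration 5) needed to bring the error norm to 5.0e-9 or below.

64

Rate ρ ≈ ‖e_5‖/‖e_4‖ = 2.84e-2/3.63e-2 = 0.7824.
After j more steps, ‖e_{5+j}‖ ≈ 2.84e-2·ρ^j; need ρ^j ≤ 5.0e-9/2.84e-2 = 1.76056e-07.
j ≥ ln(1.76056e-07)/ln(0.7824) = -15.5525/-0.24539 = 63.379.
So 64 more iterations are needed.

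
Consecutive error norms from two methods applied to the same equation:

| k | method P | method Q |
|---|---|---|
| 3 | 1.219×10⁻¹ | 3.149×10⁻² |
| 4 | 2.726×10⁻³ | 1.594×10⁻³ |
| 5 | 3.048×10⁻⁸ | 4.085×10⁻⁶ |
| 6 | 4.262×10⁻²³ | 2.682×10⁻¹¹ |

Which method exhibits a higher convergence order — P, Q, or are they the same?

Method P: p ≈ ln(4.262×10⁻²³/3.048×10⁻⁸)/ln(3.048×10⁻⁸/2.726×10⁻³) ≈ 3.00.
Method Q: p ≈ ln(2.682×10⁻¹¹/4.085×10⁻⁶)/ln(4.085×10⁻⁶/1.594×10⁻³) ≈ 2.00.
Method P has the higher order (≈3.0 vs ≈2.0).

P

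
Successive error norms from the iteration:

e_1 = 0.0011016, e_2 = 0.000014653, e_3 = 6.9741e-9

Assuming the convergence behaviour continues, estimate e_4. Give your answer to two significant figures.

First estimate the order: p ≈ ln(e_3/e_2) / ln(e_2/e_1) = ln(6.9741e-9/0.000014653)/ln(0.000014653/0.0011016) = ln(0.00047595)/ln(0.0133016) ≈ 1.7709.
Then e_4 ≈ e_3·(e_3/e_2)^p = 6.9741e-9·(0.00047595)^1.7709 = 6.9741e-9·1.30705e-06 ≈ 9.115e-15.

9.1e-15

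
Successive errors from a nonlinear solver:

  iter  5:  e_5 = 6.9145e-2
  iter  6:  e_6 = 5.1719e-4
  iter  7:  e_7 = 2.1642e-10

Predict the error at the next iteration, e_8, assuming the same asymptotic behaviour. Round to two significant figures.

1.6e-29

First estimate the order: p ≈ ln(e_7/e_6) / ln(e_6/e_5) = ln(2.1642e-10/5.1719e-4)/ln(5.1719e-4/6.9145e-2) = ln(4.18454e-07)/ln(0.00747979) ≈ 3.0000.
Then e_8 ≈ e_7·(e_7/e_6)^p = 2.1642e-10·(4.18454e-07)^3.0000 = 2.1642e-10·7.32729e-20 ≈ 1.586e-29.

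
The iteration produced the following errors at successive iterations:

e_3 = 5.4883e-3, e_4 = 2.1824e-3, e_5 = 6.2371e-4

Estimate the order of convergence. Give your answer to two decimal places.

1.36

p ≈ ln(e_5/e_4) / ln(e_4/e_3)
  = ln(6.2371e-4/2.1824e-3) / ln(2.1824e-3/5.4883e-3)
  = ln(0.285791) / ln(0.397646)
  = -1.25249 / -0.92219 ≈ 1.35817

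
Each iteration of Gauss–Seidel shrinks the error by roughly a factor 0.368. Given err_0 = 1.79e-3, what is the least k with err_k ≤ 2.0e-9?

After k steps, err_k ≈ 1.79e-3·0.368^k.
Need 0.368^k ≤ 2.0e-9/1.79e-3 = 1.11732e-06.
k ≥ ln(1.11732e-06)/ln(0.368) = -13.7046/-0.99967 = 13.709.
Smallest integer k = 14.

14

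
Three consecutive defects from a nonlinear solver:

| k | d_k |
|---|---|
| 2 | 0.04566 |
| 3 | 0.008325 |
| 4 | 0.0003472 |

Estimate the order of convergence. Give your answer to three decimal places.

p ≈ ln(d_4/d_3) / ln(d_3/d_2)
  = ln(0.0003472/0.008325) / ln(0.008325/0.04566)
  = ln(0.0417057) / ln(0.182326)
  = -3.177117 / -1.701959 ≈ 1.866741

1.867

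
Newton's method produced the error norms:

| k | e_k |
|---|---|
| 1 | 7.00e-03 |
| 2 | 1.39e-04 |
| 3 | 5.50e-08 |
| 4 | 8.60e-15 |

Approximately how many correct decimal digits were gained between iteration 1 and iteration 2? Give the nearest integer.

2

Digits gained ≈ log₁₀(e_1/e_2) = log₁₀(7.00e-03/1.39e-04) = log₁₀(50.3597) ≈ 1.702.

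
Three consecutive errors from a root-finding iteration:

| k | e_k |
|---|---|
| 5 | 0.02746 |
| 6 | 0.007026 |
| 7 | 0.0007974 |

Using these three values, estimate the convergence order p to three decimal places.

p ≈ ln(e_7/e_6) / ln(e_6/e_5)
  = ln(0.0007974/0.007026) / ln(0.007026/0.02746)
  = ln(0.113493) / ln(0.255863)
  = -2.176014 / -1.363113 ≈ 1.596356

1.596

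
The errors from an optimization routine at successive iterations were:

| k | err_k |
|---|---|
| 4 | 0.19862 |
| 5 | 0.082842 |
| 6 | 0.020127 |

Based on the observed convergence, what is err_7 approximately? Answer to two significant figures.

2.0e-3

First estimate the order: p ≈ ln(err_6/err_5) / ln(err_5/err_4) = ln(0.020127/0.082842)/ln(0.082842/0.19862) = ln(0.242956)/ln(0.417088) ≈ 1.6180.
Then err_7 ≈ err_6·(err_6/err_5)^p = 0.020127·(0.242956)^1.6180 = 0.020127·0.101341 ≈ 0.00204.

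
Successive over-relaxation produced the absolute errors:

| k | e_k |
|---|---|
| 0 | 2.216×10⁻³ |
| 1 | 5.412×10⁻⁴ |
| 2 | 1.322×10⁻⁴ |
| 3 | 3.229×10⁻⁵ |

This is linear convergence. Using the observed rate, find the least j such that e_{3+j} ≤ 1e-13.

Rate ρ ≈ e_3/e_2 = 3.229×10⁻⁵/1.322×10⁻⁴ = 0.2443.
After j more steps, e_{3+j} ≈ 3.229×10⁻⁵·ρ^j; need ρ^j ≤ 1e-13/3.229×10⁻⁵ = 3.09693e-09.
j ≥ ln(3.09693e-09)/ln(0.2443) = -19.5929/-1.40936 = 13.902.
So 14 more iterations are needed.

14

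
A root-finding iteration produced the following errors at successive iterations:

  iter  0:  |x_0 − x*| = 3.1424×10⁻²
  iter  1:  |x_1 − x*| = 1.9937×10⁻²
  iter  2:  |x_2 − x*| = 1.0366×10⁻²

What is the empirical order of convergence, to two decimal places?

1.44

p ≈ ln(|x_2 − x*|/|x_1 − x*|) / ln(|x_1 − x*|/|x_0 − x*|)
  = ln(1.0366×10⁻²/1.9937×10⁻²) / ln(1.9937×10⁻²/3.1424×10⁻²)
  = ln(0.519938) / ln(0.634451)
  = -0.65405 / -0.45500 ≈ 1.43747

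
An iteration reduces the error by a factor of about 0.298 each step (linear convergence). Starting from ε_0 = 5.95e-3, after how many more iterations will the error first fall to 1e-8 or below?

After k steps, ε_k ≈ 5.95e-3·0.298^k.
Need 0.298^k ≤ 1e-8/5.95e-3 = 1.68067e-06.
k ≥ ln(1.68067e-06)/ln(0.298) = -13.2963/-1.21066 = 10.983.
Smallest integer k = 11.

11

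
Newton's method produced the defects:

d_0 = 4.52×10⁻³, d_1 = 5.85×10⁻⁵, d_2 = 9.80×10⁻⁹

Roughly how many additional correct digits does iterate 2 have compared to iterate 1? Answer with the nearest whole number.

4

Digits gained ≈ log₁₀(d_1/d_2) = log₁₀(5.85×10⁻⁵/9.80×10⁻⁹) = log₁₀(5969.39) ≈ 3.776.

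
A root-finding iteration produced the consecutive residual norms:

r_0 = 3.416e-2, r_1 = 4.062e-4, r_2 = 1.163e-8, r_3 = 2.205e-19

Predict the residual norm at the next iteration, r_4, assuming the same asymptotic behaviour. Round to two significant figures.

1.1e-44

First estimate the order: p ≈ ln(r_3/r_2) / ln(r_2/r_1) = ln(2.205e-19/1.163e-8)/ln(1.163e-8/4.062e-4) = ln(1.89596e-11)/ln(2.86312e-05) ≈ 2.3601.
Then r_4 ≈ r_3·(r_3/r_2)^p = 2.205e-19·(1.89596e-11)^2.3601 = 2.205e-19·4.94999e-26 ≈ 1.091e-44.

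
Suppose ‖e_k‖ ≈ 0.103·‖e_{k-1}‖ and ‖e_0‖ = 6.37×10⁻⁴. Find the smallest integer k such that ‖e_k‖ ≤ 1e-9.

After k steps, ‖e_k‖ ≈ 6.37×10⁻⁴·0.103^k.
Need 0.103^k ≤ 1e-9/6.37×10⁻⁴ = 1.56986e-06.
k ≥ ln(1.56986e-06)/ln(0.103) = -13.3645/-2.27303 = 5.880.
Smallest integer k = 6.

6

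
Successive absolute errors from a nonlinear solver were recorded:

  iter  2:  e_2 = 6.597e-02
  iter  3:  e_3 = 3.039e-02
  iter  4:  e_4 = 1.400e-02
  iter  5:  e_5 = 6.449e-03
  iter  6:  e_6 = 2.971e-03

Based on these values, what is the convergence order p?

1

Consecutive ratios: e_6/e_5 = 2.971e-03/6.449e-03 = 0.460692, e_5/e_4 = 6.449e-03/1.400e-02 = 0.460643.
p ≈ ln(0.460692)/ln(0.460643) = -0.7750/-0.7751 ≈ 1.00.
So the convergence is linear (order 1).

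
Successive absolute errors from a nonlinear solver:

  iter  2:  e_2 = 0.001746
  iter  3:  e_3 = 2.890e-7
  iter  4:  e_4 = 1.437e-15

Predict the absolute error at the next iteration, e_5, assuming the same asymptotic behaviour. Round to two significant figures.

First estimate the order: p ≈ ln(e_4/e_3) / ln(e_3/e_2) = ln(1.437e-15/2.890e-7)/ln(2.890e-7/0.001746) = ln(4.97232e-09)/ln(0.000165521) ≈ 2.1960.
Then e_5 ≈ e_4·(e_4/e_3)^p = 1.437e-15·(4.97232e-09)^2.1960 = 1.437e-15·5.82967e-19 ≈ 8.377e-34.

8.4e-34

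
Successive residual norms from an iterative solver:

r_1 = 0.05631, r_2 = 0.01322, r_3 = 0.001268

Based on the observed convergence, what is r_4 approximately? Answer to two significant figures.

First estimate the order: p ≈ ln(r_3/r_2) / ln(r_2/r_1) = ln(0.001268/0.01322)/ln(0.01322/0.05631) = ln(0.0959153)/ln(0.234772) ≈ 1.6177.
Then r_4 ≈ r_3·(r_3/r_2)^p = 0.001268·(0.0959153)^1.6177 = 0.001268·0.0225424 ≈ 2.858e-05.

2.9e-5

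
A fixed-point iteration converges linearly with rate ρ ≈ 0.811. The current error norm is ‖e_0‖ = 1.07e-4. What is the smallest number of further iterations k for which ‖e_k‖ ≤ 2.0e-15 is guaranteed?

118

After k steps, ‖e_k‖ ≈ 1.07e-4·0.811^k.
Need 0.811^k ≤ 2.0e-15/1.07e-4 = 1.86916e-11.
k ≥ ln(1.86916e-11)/ln(0.811) = -24.7029/-0.20949 = 117.919.
Smallest integer k = 118.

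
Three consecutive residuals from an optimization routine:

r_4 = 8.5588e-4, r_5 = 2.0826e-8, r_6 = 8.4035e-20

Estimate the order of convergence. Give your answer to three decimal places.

2.470

p ≈ ln(r_6/r_5) / ln(r_5/r_4)
  = ln(8.4035e-20/2.0826e-8) / ln(2.0826e-8/8.5588e-4)
  = ln(4.0351e-12) / ln(2.43329e-05)
  = -26.235990 / -10.623681 ≈ 2.469576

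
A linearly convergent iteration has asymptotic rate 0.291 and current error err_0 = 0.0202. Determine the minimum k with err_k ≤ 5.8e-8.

After k steps, err_k ≈ 0.0202·0.291^k.
Need 0.291^k ≤ 5.8e-8/0.0202 = 2.87129e-06.
k ≥ ln(2.87129e-06)/ln(0.291) = -12.7607/-1.23443 = 10.337.
Smallest integer k = 11.

11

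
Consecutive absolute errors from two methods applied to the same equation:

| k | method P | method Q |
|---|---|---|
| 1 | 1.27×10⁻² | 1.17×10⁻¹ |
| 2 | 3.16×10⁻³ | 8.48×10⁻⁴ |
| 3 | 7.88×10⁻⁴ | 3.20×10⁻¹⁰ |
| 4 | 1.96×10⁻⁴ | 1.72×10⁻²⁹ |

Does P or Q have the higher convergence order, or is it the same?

Method P: p ≈ ln(1.96×10⁻⁴/7.88×10⁻⁴)/ln(7.88×10⁻⁴/3.16×10⁻³) ≈ 1.00.
Method Q: p ≈ ln(1.72×10⁻²⁹/3.20×10⁻¹⁰)/ln(3.20×10⁻¹⁰/8.48×10⁻⁴) ≈ 3.00.
Method Q has the higher order (≈3.0 vs ≈1.0).

Q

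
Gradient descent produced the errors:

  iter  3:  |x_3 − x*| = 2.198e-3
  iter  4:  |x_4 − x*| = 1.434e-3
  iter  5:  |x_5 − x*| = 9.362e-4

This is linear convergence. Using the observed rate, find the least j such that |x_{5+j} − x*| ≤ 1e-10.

Rate ρ ≈ |x_5 − x*|/|x_4 − x*| = 9.362e-4/1.434e-3 = 0.6529.
After j more steps, |x_{5+j} − x*| ≈ 9.362e-4·ρ^j; need ρ^j ≤ 1e-10/9.362e-4 = 1.06815e-07.
j ≥ ln(1.06815e-07)/ln(0.6529) = -16.0522/-0.42633 = 37.652.
So 38 more iterations are needed.

38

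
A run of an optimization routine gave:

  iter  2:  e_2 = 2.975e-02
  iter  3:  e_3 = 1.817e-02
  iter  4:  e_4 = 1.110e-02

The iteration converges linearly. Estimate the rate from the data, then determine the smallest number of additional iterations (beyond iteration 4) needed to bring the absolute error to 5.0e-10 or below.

35

Rate ρ ≈ e_4/e_3 = 1.110e-02/1.817e-02 = 0.6109.
After j more steps, e_{4+j} ≈ 1.110e-02·ρ^j; need ρ^j ≤ 5.0e-10/1.110e-02 = 4.5045e-08.
j ≥ ln(4.5045e-08)/ln(0.6109) = -16.9156/-0.49282 = 34.324.
So 35 more iterations are needed.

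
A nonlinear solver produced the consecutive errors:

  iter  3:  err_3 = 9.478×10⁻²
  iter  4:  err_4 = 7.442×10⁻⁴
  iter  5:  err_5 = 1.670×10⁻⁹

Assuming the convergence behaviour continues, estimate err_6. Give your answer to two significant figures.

First estimate the order: p ≈ ln(err_5/err_4) / ln(err_4/err_3) = ln(1.670×10⁻⁹/7.442×10⁻⁴)/ln(7.442×10⁻⁴/9.478×10⁻²) = ln(2.24402e-06)/ln(0.00785187) ≈ 2.6836.
Then err_6 ≈ err_5·(err_5/err_4)^p = 1.670×10⁻⁹·(2.24402e-06)^2.6836 = 1.670×10⁻⁹·6.92493e-16 ≈ 1.156e-24.

1.2e-24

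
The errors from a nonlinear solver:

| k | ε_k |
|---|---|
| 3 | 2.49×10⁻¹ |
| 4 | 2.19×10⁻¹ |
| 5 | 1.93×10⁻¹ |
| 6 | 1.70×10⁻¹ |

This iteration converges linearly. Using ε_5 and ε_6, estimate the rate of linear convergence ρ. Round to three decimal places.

0.881

ρ ≈ ε_6/ε_5 = 1.70×10⁻¹/1.93×10⁻¹ = 0.88083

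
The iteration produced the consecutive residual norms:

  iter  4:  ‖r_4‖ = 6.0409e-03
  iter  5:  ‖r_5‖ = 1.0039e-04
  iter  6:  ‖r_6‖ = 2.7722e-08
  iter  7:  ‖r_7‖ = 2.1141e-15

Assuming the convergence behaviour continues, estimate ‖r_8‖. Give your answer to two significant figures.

1.2e-29

First estimate the order: p ≈ ln(‖r_7‖/‖r_6‖) / ln(‖r_6‖/‖r_5‖) = ln(2.1141e-15/2.7722e-08)/ln(2.7722e-08/1.0039e-04) = ln(7.62607e-08)/ln(0.000276143) ≈ 2.0000.
Then ‖r_8‖ ≈ ‖r_7‖·(‖r_7‖/‖r_6‖)^p = 2.1141e-15·(7.62607e-08)^2.0000 = 2.1141e-15·5.81569e-15 ≈ 1.229e-29.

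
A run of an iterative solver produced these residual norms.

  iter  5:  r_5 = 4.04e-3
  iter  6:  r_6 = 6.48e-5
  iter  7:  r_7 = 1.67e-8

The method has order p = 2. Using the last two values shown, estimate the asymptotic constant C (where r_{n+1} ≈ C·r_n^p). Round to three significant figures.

3.98

C ≈ r_7 / r_6^2
  = 1.67e-8 / (6.48e-5)^2
  = 1.67e-8 / 4.19904e-09 ≈ 3.9771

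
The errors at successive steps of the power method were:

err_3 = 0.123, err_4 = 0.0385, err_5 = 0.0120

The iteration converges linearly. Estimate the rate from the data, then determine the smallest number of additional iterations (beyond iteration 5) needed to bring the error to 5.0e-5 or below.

Rate ρ ≈ err_5/err_4 = 0.0120/0.0385 = 0.3117.
After j more steps, err_{5+j} ≈ 0.0120·ρ^j; need ρ^j ≤ 5.0e-5/0.0120 = 0.00416667.
j ≥ ln(0.00416667)/ln(0.3117) = -5.4806/-1.16571 = 4.702.
So 5 more iterations are needed.

5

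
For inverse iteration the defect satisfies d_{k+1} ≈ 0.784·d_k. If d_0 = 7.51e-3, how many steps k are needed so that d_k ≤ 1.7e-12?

92

After k steps, d_k ≈ 7.51e-3·0.784^k.
Need 0.784^k ≤ 1.7e-12/7.51e-3 = 2.26365e-10.
k ≥ ln(2.26365e-10)/ln(0.784) = -22.2089/-0.24335 = 91.263.
Smallest integer k = 92.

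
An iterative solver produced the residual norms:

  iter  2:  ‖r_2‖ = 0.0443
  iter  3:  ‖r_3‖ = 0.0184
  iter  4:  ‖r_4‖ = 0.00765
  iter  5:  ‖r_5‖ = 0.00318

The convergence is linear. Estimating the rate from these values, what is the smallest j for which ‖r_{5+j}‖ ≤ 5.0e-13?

Rate ρ ≈ ‖r_5‖/‖r_4‖ = 0.00318/0.00765 = 0.4157.
After j more steps, ‖r_{5+j}‖ ≈ 0.00318·ρ^j; need ρ^j ≤ 5.0e-13/0.00318 = 1.57233e-10.
j ≥ ln(1.57233e-10)/ln(0.4157) = -22.5733/-0.87779 = 25.716.
So 26 more iterations are needed.

26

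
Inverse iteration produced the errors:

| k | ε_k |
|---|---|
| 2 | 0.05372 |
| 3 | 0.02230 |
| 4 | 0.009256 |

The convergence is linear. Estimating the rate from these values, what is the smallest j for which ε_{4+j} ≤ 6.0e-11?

22

Rate ρ ≈ ε_4/ε_3 = 0.009256/0.02230 = 0.4151.
After j more steps, ε_{4+j} ≈ 0.009256·ρ^j; need ρ^j ≤ 6.0e-11/0.009256 = 6.48228e-09.
j ≥ ln(6.48228e-09)/ln(0.4151) = -18.8542/-0.87924 = 21.444.
So 22 more iterations are needed.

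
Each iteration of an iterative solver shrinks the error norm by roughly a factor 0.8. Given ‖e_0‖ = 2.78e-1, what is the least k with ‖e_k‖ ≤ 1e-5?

After k steps, ‖e_k‖ ≈ 2.78e-1·0.8^k.
Need 0.8^k ≤ 1e-5/2.78e-1 = 3.59712e-05.
k ≥ ln(3.59712e-05)/ln(0.8) = -10.2328/-0.22314 = 45.858.
Smallest integer k = 46.

46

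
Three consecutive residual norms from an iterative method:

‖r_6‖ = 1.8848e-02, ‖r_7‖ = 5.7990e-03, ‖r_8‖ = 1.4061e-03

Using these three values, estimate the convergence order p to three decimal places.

p ≈ ln(‖r_8‖/‖r_7‖) / ln(‖r_7‖/‖r_6‖)
  = ln(1.4061e-03/5.7990e-03) / ln(5.7990e-03/1.8848e-02)
  = ln(0.242473) / ln(0.307672)
  = -1.416865 / -1.178721 ≈ 1.202036

1.202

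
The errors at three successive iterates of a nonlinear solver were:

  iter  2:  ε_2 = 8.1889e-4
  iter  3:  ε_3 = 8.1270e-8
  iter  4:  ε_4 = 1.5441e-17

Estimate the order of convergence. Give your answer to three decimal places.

p ≈ ln(ε_4/ε_3) / ln(ε_3/ε_2)
  = ln(1.5441e-17/8.1270e-8) / ln(8.1270e-8/8.1889e-4)
  = ln(1.89996e-10) / ln(9.92441e-05)
  = -22.384018 / -9.217928 ≈ 2.428313

2.428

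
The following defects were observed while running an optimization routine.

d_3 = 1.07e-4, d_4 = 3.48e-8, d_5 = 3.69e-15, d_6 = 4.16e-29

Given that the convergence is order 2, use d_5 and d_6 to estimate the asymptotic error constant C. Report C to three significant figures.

3.06

C ≈ d_6 / d_5^2
  = 4.16e-29 / (3.69e-15)^2
  = 4.16e-29 / 1.36161e-29 ≈ 3.0552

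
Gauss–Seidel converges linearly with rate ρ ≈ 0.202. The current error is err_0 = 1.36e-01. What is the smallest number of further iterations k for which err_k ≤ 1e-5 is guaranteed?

After k steps, err_k ≈ 1.36e-01·0.202^k.
Need 0.202^k ≤ 1e-5/1.36e-01 = 7.35294e-05.
k ≥ ln(7.35294e-05)/ln(0.202) = -9.5178/-1.59949 = 5.951.
Smallest integer k = 6.

6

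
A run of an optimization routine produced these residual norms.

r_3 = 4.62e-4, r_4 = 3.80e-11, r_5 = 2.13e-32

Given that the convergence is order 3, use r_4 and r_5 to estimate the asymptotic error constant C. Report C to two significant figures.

C ≈ r_5 / r_4^3
  = 2.13e-32 / (3.80e-11)^3
  = 2.13e-32 / 5.4872e-32 ≈ 0.38818

0.39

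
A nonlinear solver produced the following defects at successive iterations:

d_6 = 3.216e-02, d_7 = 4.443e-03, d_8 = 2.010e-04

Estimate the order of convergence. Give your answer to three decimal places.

p ≈ ln(d_8/d_7) / ln(d_7/d_6)
  = ln(2.010e-04/4.443e-03) / ln(4.443e-03/3.216e-02)
  = ln(0.0452397) / ln(0.138153)
  = -3.095780 / -1.979394 ≈ 1.564004

1.564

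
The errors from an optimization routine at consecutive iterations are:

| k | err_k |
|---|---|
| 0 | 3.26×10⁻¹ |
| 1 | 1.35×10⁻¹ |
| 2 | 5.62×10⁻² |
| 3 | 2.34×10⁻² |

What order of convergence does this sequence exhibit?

1

Consecutive ratios: err_3/err_2 = 2.34×10⁻²/5.62×10⁻² = 0.41637, err_2/err_1 = 5.62×10⁻²/1.35×10⁻¹ = 0.416296.
p ≈ ln(0.41637)/ln(0.416296) = -0.8762/-0.8764 ≈ 1.00.
So the convergence is linear (order 1).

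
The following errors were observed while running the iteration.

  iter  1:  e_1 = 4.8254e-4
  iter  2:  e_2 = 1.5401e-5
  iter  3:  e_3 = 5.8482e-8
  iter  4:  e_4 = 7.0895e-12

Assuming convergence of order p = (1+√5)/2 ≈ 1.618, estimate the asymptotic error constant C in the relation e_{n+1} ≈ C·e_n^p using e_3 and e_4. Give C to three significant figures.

C ≈ e_4 / e_3^1.618
  = 7.0895e-12 / (5.8482e-8)^1.618
  = 7.0895e-12 / 1.98172e-12 ≈ 3.5775

3.58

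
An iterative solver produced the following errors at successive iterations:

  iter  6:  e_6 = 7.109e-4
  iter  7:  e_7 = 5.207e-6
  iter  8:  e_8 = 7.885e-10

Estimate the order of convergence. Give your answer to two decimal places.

p ≈ ln(e_8/e_7) / ln(e_7/e_6)
  = ln(7.885e-10/5.207e-6) / ln(5.207e-6/7.109e-4)
  = ln(0.000151431) / ln(0.00732452)
  = -8.79538 / -4.91653 ≈ 1.78894

1.79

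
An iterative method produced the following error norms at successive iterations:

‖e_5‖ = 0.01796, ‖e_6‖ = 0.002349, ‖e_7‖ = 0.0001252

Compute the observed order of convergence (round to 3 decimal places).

p ≈ ln(‖e_7‖/‖e_6‖) / ln(‖e_6‖/‖e_5‖)
  = ln(0.0001252/0.002349) / ln(0.002349/0.01796)
  = ln(0.0532993) / ln(0.130791)
  = -2.931832 / -2.034155 ≈ 1.441302

1.441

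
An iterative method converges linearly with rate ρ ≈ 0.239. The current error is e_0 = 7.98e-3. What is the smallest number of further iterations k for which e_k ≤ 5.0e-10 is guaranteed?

12

After k steps, e_k ≈ 7.98e-3·0.239^k.
Need 0.239^k ≤ 5.0e-10/7.98e-3 = 6.26566e-08.
k ≥ ln(6.26566e-08)/ln(0.239) = -16.5856/-1.43129 = 11.588.
Smallest integer k = 12.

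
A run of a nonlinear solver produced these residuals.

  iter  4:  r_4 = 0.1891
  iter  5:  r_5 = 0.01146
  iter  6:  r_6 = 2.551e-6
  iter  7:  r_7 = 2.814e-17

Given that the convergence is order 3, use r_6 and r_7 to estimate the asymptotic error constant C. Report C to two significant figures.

1.7

C ≈ r_7 / r_6^3
  = 2.814e-17 / (2.551e-6)^3
  = 2.814e-17 / 1.66009e-17 ≈ 1.6951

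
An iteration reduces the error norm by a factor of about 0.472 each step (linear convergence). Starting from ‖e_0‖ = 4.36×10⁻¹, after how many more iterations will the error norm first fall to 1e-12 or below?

36

After k steps, ‖e_k‖ ≈ 4.36×10⁻¹·0.472^k.
Need 0.472^k ≤ 1e-12/4.36×10⁻¹ = 2.29358e-12.
k ≥ ln(2.29358e-12)/ln(0.472) = -26.8009/-0.75078 = 35.697.
Smallest integer k = 36.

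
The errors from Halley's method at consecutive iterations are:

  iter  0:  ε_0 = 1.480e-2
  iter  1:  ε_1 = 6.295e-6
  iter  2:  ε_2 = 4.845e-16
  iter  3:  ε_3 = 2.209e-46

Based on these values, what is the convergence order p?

3

Consecutive ratios: ε_3/ε_2 = 2.209e-46/4.845e-16 = 4.55934e-31, ε_2/ε_1 = 4.845e-16/6.295e-6 = 7.69658e-11.
p ≈ ln(4.55934e-31)/ln(7.69658e-11) = -69.8630/-23.2877 ≈ 3.00.
So the convergence is cubic (order 3).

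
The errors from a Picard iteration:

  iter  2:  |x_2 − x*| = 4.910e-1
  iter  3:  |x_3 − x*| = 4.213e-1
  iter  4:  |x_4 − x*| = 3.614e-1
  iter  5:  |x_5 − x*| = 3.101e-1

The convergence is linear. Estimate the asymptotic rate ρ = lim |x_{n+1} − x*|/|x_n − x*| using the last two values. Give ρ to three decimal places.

0.858

ρ ≈ |x_5 − x*|/|x_4 − x*| = 3.101e-1/3.614e-1 = 0.85805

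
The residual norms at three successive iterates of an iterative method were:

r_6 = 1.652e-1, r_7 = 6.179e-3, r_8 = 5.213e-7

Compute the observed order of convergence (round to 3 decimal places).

p ≈ ln(r_8/r_7) / ln(r_7/r_6)
  = ln(5.213e-7/6.179e-3) / ln(6.179e-3/1.652e-1)
  = ln(8.43664e-05) / ln(0.0374031)
  = -9.380341 / -3.286002 ≈ 2.854636

2.855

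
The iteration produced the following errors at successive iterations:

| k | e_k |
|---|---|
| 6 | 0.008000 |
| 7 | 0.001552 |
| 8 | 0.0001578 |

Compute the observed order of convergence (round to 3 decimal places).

1.394

p ≈ ln(e_8/e_7) / ln(e_7/e_6)
  = ln(0.0001578/0.001552) / ln(0.001552/0.008000)
  = ln(0.101675) / ln(0.194)
  = -2.285974 / -1.639897 ≈ 1.393974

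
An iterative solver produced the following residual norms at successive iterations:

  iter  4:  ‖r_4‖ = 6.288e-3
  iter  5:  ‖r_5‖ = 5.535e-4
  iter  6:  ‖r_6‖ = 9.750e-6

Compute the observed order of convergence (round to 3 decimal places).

p ≈ ln(‖r_6‖/‖r_5‖) / ln(‖r_5‖/‖r_4‖)
  = ln(9.750e-6/5.535e-4) / ln(5.535e-4/6.288e-3)
  = ln(0.0176152) / ln(0.0880248)
  = -4.038993 / -2.430137 ≈ 1.662043

1.662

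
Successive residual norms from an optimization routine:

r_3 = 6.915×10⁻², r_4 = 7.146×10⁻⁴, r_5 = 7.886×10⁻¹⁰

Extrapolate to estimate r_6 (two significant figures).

1.1e-27

First estimate the order: p ≈ ln(r_5/r_4) / ln(r_4/r_3) = ln(7.886×10⁻¹⁰/7.146×10⁻⁴)/ln(7.146×10⁻⁴/6.915×10⁻²) = ln(1.10355e-06)/ln(0.0103341) ≈ 3.0000.
Then r_6 ≈ r_5·(r_5/r_4)^p = 7.886×10⁻¹⁰·(1.10355e-06)^3.0000 = 7.886×10⁻¹⁰·1.34393e-18 ≈ 1.06e-27.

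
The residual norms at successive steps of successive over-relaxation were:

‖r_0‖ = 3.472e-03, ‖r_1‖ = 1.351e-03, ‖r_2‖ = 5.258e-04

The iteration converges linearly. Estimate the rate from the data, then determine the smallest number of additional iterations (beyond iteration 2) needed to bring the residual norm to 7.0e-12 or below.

20

Rate ρ ≈ ‖r_2‖/‖r_1‖ = 5.258e-04/1.351e-03 = 0.3892.
After j more steps, ‖r_{2+j}‖ ≈ 5.258e-04·ρ^j; need ρ^j ≤ 7.0e-12/5.258e-04 = 1.3313e-08.
j ≥ ln(1.3313e-08)/ln(0.3892) = -18.1345/-0.94366 = 19.217.
So 20 more iterations are needed.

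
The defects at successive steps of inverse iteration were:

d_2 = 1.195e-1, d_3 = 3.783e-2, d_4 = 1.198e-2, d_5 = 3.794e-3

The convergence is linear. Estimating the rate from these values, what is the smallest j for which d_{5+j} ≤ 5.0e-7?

Rate ρ ≈ d_5/d_4 = 3.794e-3/1.198e-2 = 0.3167.
After j more steps, d_{5+j} ≈ 3.794e-3·ρ^j; need ρ^j ≤ 5.0e-7/3.794e-3 = 0.000131787.
j ≥ ln(0.000131787)/ln(0.3167) = -8.9343/-1.14980 = 7.770.
So 8 more iterations are needed.

8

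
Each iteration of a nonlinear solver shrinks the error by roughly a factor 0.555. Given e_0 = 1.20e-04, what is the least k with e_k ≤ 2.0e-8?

After k steps, e_k ≈ 1.20e-04·0.555^k.
Need 0.555^k ≤ 2.0e-8/1.20e-04 = 0.000166667.
k ≥ ln(0.000166667)/ln(0.555) = -8.6995/-0.58879 = 14.775.
Smallest integer k = 15.

15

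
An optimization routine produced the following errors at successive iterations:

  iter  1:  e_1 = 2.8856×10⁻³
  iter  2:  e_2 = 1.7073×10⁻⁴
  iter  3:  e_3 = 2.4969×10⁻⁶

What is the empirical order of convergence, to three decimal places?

1.494

p ≈ ln(e_3/e_2) / ln(e_2/e_1)
  = ln(2.4969×10⁻⁶/1.7073×10⁻⁴) / ln(1.7073×10⁻⁴/2.8856×10⁻³)
  = ln(0.0146248) / ln(0.0591662)
  = -4.225037 / -2.827405 ≈ 1.494316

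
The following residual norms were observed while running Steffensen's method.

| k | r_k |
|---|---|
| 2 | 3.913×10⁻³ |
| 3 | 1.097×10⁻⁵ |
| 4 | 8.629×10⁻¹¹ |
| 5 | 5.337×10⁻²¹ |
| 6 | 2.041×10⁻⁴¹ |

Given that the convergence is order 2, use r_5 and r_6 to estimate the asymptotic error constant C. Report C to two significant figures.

C ≈ r_6 / r_5^2
  = 2.041×10⁻⁴¹ / (5.337×10⁻²¹)^2
  = 2.041×10⁻⁴¹ / 2.84836e-41 ≈ 0.71655

0.72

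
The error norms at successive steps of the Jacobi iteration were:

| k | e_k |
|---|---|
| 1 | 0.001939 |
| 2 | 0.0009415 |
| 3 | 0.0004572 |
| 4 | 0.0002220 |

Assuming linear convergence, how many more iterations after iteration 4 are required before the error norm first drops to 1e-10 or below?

21

Rate ρ ≈ e_4/e_3 = 0.0002220/0.0004572 = 0.4856.
After j more steps, e_{4+j} ≈ 0.0002220·ρ^j; need ρ^j ≤ 1e-10/0.0002220 = 4.5045e-07.
j ≥ ln(4.5045e-07)/ln(0.4856) = -14.6130/-0.72237 = 20.229.
So 21 more iterations are needed.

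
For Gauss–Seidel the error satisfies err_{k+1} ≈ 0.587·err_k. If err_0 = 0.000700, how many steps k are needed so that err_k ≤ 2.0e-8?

20

After k steps, err_k ≈ 0.000700·0.587^k.
Need 0.587^k ≤ 2.0e-8/0.000700 = 2.85714e-05.
k ≥ ln(2.85714e-05)/ln(0.587) = -10.4631/-0.53273 = 19.641.
Smallest integer k = 20.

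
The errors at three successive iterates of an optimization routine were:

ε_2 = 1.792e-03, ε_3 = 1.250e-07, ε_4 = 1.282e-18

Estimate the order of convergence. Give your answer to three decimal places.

p ≈ ln(ε_4/ε_3) / ln(ε_3/ε_2)
  = ln(1.282e-18/1.250e-07) / ln(1.250e-07/1.792e-03)
  = ln(1.0256e-11) / ln(6.97545e-05)
  = -25.303158 / -9.570529 ≈ 2.643862

2.644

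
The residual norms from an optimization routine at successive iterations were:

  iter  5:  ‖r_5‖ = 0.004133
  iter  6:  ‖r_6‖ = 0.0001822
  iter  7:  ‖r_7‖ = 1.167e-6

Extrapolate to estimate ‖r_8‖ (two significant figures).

First estimate the order: p ≈ ln(‖r_7‖/‖r_6‖) / ln(‖r_6‖/‖r_5‖) = ln(1.167e-6/0.0001822)/ln(0.0001822/0.004133) = ln(0.00640505)/ln(0.0440842) ≈ 1.6179.
Then ‖r_8‖ ≈ ‖r_7‖·(‖r_7‖/‖r_6‖)^p = 1.167e-6·(0.00640505)^1.6179 = 1.167e-6·0.0002826 ≈ 3.298e-10.

3.3e-10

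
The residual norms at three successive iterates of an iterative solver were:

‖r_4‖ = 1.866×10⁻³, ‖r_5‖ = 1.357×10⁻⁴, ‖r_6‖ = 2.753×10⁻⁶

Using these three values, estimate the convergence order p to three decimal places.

p ≈ ln(‖r_6‖/‖r_5‖) / ln(‖r_5‖/‖r_4‖)
  = ln(2.753×10⁻⁶/1.357×10⁻⁴) / ln(1.357×10⁻⁴/1.866×10⁻³)
  = ln(0.0202874) / ln(0.0727224)
  = -3.897755 / -2.621106 ≈ 1.487065

1.487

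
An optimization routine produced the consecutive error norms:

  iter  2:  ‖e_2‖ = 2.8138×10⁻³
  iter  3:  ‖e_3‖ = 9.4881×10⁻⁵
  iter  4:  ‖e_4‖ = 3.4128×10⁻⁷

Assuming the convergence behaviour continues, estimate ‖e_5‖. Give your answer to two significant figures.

3.0e-11

First estimate the order: p ≈ ln(‖e_4‖/‖e_3‖) / ln(‖e_3‖/‖e_2‖) = ln(3.4128×10⁻⁷/9.4881×10⁻⁵)/ln(9.4881×10⁻⁵/2.8138×10⁻³) = ln(0.00359693)/ln(0.0337199) ≈ 1.6602.
Then ‖e_5‖ ≈ ‖e_4‖·(‖e_4‖/‖e_3‖)^p = 3.4128×10⁻⁷·(0.00359693)^1.6602 = 3.4128×10⁻⁷·8.75706e-05 ≈ 2.989e-11.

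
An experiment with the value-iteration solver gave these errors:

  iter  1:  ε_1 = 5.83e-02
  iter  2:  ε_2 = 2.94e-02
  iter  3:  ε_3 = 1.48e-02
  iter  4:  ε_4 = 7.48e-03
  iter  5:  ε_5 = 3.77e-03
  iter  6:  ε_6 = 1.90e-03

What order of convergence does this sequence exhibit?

Consecutive ratios: ε_6/ε_5 = 1.90e-03/3.77e-03 = 0.503979, ε_5/ε_4 = 3.77e-03/7.48e-03 = 0.504011.
p ≈ ln(0.503979)/ln(0.504011) = -0.6852/-0.6852 ≈ 1.00.
So the convergence is linear (order 1).

1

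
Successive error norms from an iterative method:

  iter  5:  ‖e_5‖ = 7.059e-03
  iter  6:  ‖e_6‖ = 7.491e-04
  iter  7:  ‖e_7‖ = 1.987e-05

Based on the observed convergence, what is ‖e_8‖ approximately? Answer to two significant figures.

First estimate the order: p ≈ ln(‖e_7‖/‖e_6‖) / ln(‖e_6‖/‖e_5‖) = ln(1.987e-05/7.491e-04)/ln(7.491e-04/7.059e-03) = ln(0.0265252)/ln(0.10612) ≈ 1.6181.
Then ‖e_8‖ ≈ ‖e_7‖·(‖e_7‖/‖e_6‖)^p = 1.987e-05·(0.0265252)^1.6181 = 1.987e-05·0.00281399 ≈ 5.591e-08.

5.6e-8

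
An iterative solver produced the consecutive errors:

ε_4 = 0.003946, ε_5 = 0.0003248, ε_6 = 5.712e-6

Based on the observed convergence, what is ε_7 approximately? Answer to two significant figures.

8.3e-9

First estimate the order: p ≈ ln(ε_6/ε_5) / ln(ε_5/ε_4) = ln(5.712e-6/0.0003248)/ln(0.0003248/0.003946) = ln(0.0175862)/ln(0.0823112) ≈ 1.6180.
Then ε_7 ≈ ε_6·(ε_6/ε_5)^p = 5.712e-6·(0.0175862)^1.6180 = 5.712e-6·0.00144773 ≈ 8.269e-09.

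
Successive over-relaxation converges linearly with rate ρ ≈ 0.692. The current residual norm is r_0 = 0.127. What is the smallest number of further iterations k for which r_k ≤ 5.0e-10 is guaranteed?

After k steps, r_k ≈ 0.127·0.692^k.
Need 0.692^k ≤ 5.0e-10/0.127 = 3.93701e-09.
k ≥ ln(3.93701e-09)/ln(0.692) = -19.3528/-0.36817 = 52.565.
Smallest integer k = 53.

53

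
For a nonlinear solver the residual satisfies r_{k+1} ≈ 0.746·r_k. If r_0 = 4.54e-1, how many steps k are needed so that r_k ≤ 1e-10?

76

After k steps, r_k ≈ 4.54e-1·0.746^k.
Need 0.746^k ≤ 1e-10/4.54e-1 = 2.20264e-10.
k ≥ ln(2.20264e-10)/ln(0.746) = -22.2362/-0.29303 = 75.884.
Smallest integer k = 76.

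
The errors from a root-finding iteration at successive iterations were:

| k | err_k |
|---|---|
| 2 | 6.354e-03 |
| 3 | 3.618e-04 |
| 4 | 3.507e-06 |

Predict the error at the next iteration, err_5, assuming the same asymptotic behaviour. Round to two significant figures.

1.9e-9

First estimate the order: p ≈ ln(err_4/err_3) / ln(err_3/err_2) = ln(3.507e-06/3.618e-04)/ln(3.618e-04/6.354e-03) = ln(0.0096932)/ln(0.0569405) ≈ 1.6178.
Then err_5 ≈ err_4·(err_4/err_3)^p = 3.507e-06·(0.0096932)^1.6178 = 3.507e-06·0.000552722 ≈ 1.938e-09.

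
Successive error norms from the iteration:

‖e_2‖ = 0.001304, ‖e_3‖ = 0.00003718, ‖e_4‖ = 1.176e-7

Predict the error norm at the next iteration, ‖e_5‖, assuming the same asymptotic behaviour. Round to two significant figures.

First estimate the order: p ≈ ln(‖e_4‖/‖e_3‖) / ln(‖e_3‖/‖e_2‖) = ln(1.176e-7/0.00003718)/ln(0.00003718/0.001304) = ln(0.00316299)/ln(0.0285123) ≈ 1.6181.
Then ‖e_5‖ ≈ ‖e_4‖·(‖e_4‖/‖e_3‖)^p = 1.176e-7·(0.00316299)^1.6181 = 1.176e-7·9.01381e-05 ≈ 1.06e-11.

1.1e-11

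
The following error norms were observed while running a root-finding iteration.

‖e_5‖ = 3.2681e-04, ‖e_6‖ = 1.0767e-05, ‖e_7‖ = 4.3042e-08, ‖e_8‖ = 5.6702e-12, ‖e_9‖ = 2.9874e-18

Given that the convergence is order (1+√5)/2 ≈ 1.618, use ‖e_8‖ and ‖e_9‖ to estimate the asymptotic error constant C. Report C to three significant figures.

4.70

C ≈ ‖e_9‖ / ‖e_8‖^1.618
  = 2.9874e-18 / (5.6702e-12)^1.618
  = 2.9874e-18 / 6.35802e-19 ≈ 4.6986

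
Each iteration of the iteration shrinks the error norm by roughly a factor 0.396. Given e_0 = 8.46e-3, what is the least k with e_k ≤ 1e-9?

After k steps, e_k ≈ 8.46e-3·0.396^k.
Need 0.396^k ≤ 1e-9/8.46e-3 = 1.18203e-07.
k ≥ ln(1.18203e-07)/ln(0.396) = -15.9509/-0.92634 = 17.219.
Smallest integer k = 18.

18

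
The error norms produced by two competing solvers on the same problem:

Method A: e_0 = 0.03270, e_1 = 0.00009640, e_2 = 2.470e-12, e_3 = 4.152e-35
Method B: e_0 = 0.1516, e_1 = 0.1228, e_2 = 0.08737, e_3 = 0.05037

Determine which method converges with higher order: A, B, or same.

Method A: p ≈ ln(4.152e-35/2.470e-12)/ln(2.470e-12/0.00009640) ≈ 3.00.
Method B: p ≈ ln(0.05037/0.08737)/ln(0.08737/0.1228) ≈ 1.62.
Method A has the higher order (≈3.0 vs ≈1.6).

A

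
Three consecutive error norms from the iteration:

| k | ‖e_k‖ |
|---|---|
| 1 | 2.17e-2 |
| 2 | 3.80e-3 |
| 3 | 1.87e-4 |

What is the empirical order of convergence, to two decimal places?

p ≈ ln(‖e_3‖/‖e_2‖) / ln(‖e_2‖/‖e_1‖)
  = ln(1.87e-4/3.80e-3) / ln(3.80e-3/2.17e-2)
  = ln(0.0492105) / ln(0.175115)
  = -3.01165 / -1.74231 ≈ 1.72854

1.73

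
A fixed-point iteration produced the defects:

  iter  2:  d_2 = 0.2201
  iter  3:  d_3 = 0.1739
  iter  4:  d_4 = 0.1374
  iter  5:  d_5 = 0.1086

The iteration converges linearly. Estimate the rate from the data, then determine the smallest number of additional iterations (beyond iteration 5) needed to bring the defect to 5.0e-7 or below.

53

Rate ρ ≈ d_5/d_4 = 0.1086/0.1374 = 0.7904.
After j more steps, d_{5+j} ≈ 0.1086·ρ^j; need ρ^j ≤ 5.0e-7/0.1086 = 4.60405e-06.
j ≥ ln(4.60405e-06)/ln(0.7904) = -12.2886/-0.23522 = 52.243.
So 53 more iterations are needed.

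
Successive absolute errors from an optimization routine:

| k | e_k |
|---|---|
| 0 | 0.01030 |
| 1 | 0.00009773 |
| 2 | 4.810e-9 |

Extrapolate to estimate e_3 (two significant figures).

First estimate the order: p ≈ ln(e_2/e_1) / ln(e_1/e_0) = ln(4.810e-9/0.00009773)/ln(0.00009773/0.01030) = ln(4.92172e-05)/ln(0.00948835) ≈ 2.1297.
Then e_3 ≈ e_2·(e_2/e_1)^p = 4.810e-9·(4.92172e-05)^2.1297 = 4.810e-9·6.69116e-10 ≈ 3.218e-18.

3.2e-18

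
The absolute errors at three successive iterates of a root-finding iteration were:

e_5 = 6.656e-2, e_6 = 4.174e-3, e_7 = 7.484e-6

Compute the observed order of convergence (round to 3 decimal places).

2.284

p ≈ ln(e_7/e_6) / ln(e_6/e_5)
  = ln(7.484e-6/4.174e-3) / ln(4.174e-3/6.656e-2)
  = ln(0.001793) / ln(0.0627103)
  = -6.323865 / -2.769230 ≈ 2.283619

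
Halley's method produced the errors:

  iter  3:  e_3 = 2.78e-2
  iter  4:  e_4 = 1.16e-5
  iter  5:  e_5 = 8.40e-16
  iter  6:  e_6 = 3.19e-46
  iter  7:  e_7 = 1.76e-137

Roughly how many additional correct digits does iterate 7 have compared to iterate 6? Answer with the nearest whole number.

91

Digits gained ≈ log₁₀(e_6/e_7) = log₁₀(3.19e-46/1.76e-137) = log₁₀(1.8125e+91) ≈ 91.258.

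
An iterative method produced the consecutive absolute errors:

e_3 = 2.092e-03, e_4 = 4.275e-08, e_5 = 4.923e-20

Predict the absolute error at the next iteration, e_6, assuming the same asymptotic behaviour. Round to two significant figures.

First estimate the order: p ≈ ln(e_5/e_4) / ln(e_4/e_3) = ln(4.923e-20/4.275e-08)/ln(4.275e-08/2.092e-03) = ln(1.15158e-12)/ln(2.0435e-05) ≈ 2.5458.
Then e_6 ≈ e_5·(e_5/e_4)^p = 4.923e-20·(1.15158e-12)^2.5458 = 4.923e-20·4.04057e-31 ≈ 1.989e-50.

2.0e-50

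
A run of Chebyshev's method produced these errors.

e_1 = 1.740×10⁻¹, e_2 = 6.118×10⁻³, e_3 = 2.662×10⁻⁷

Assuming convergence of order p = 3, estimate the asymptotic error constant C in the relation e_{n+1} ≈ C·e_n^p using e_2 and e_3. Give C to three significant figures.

C ≈ e_3 / e_2^3
  = 2.662×10⁻⁷ / (6.118×10⁻³)^3
  = 2.662×10⁻⁷ / 2.28996e-07 ≈ 1.1625

1.16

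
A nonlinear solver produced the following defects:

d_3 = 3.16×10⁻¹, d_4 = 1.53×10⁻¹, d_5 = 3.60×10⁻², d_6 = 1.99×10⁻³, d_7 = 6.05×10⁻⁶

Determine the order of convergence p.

Consecutive ratios: d_7/d_6 = 6.05×10⁻⁶/1.99×10⁻³ = 0.0030402, d_6/d_5 = 1.99×10⁻³/3.60×10⁻² = 0.0552778.
p ≈ ln(0.0030402)/ln(0.0552778) = -5.7958/-2.8954 ≈ 2.00.
So the convergence is quadratic (order 2).

2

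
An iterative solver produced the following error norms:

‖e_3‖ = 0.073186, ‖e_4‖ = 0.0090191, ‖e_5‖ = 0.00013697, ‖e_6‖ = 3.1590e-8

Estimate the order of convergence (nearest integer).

2

Consecutive ratios: ‖e_6‖/‖e_5‖ = 3.1590e-8/0.00013697 = 0.000230634, ‖e_5‖/‖e_4‖ = 0.00013697/0.0090191 = 0.0151867.
p ≈ ln(0.000230634)/ln(0.0151867) = -8.3747/-4.1873 ≈ 2.00.
So the convergence is quadratic (order 2).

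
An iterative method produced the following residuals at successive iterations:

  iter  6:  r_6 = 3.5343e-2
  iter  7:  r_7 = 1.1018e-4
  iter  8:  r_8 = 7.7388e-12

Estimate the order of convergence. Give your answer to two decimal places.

p ≈ ln(r_8/r_7) / ln(r_7/r_6)
  = ln(7.7388e-12/1.1018e-4) / ln(1.1018e-4/3.5343e-2)
  = ln(7.02378e-08) / ln(0.00311745)
  = -16.47138 / -5.77074 ≈ 2.85429

2.85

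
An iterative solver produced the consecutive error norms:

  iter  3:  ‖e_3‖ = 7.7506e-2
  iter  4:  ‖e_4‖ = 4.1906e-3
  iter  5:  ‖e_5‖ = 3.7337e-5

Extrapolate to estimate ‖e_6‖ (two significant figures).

First estimate the order: p ≈ ln(‖e_5‖/‖e_4‖) / ln(‖e_4‖/‖e_3‖) = ln(3.7337e-5/4.1906e-3)/ln(4.1906e-3/7.7506e-2) = ln(0.0089097)/ln(0.0540681) ≈ 1.6180.
Then ‖e_6‖ ≈ ‖e_5‖·(‖e_5‖/‖e_4‖)^p = 3.7337e-5·(0.0089097)^1.6180 = 3.7337e-5·0.000481813 ≈ 1.799e-08.

1.8e-8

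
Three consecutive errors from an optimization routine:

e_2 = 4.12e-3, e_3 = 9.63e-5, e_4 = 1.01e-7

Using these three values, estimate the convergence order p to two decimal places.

p ≈ ln(e_4/e_3) / ln(e_3/e_2)
  = ln(1.01e-7/9.63e-5) / ln(9.63e-5/4.12e-3)
  = ln(0.00104881) / ln(0.0233738)
  = -6.86010 / -3.75614 ≈ 1.82637

1.83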